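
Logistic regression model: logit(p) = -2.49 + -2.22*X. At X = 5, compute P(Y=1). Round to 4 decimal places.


Compute z = -2.49 + (-2.22)(5) = -13.5900.
exp(-z) = 798108.6340.
P = 1/(1 + 798108.6340) = 0.0000.

0.0000


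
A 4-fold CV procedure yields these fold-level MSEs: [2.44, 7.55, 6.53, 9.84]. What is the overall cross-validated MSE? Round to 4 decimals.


Add all fold MSEs: 26.3600.
Divide by k = 4: 26.3600/4 = 6.5900.

6.5900


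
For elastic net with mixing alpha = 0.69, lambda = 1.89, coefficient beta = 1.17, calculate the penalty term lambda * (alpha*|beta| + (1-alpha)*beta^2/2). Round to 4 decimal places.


L1 component = 0.69 * |1.17| = 0.8073.
L2 component = 0.31 * 1.17^2 / 2 = 0.2122.
Penalty = 1.89 * (0.8073 + 0.2122) = 1.89 * 1.0195 = 1.9268.

1.9268


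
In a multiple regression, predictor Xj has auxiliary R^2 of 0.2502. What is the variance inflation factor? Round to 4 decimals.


VIF = 1 / (1 - 0.2502).
= 1 / 0.7498 = 1.3337.

1.3337


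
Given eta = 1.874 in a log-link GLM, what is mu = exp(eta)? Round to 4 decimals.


The inverse log link gives:
mu = exp(1.874) = 6.5143.

6.5143


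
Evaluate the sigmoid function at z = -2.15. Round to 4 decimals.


Compute exp(2.1500) = 8.5849.
Sigmoid = 1 / (1 + 8.5849) = 1 / 9.5849 = 0.1043.

0.1043


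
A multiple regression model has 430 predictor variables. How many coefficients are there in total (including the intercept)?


Including the intercept, the model has 430 predictor coefficients + 1 intercept.
Total = 431.

431


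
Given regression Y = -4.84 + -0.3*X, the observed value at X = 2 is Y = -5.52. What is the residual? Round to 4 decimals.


Predicted = -4.84 + -0.3 * 2 = -5.4400.
Residual = -5.52 - -5.4400 = -0.0800.

-0.0800


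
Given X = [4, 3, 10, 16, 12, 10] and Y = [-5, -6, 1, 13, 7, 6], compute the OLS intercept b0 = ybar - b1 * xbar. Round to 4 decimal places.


First find the slope: b1 = 1.4676.
Means: xbar = 9.1667, ybar = 2.6667.
b0 = ybar - b1 * xbar = 2.6667 - 1.4676 * 9.1667 = -10.7862.

-10.7862


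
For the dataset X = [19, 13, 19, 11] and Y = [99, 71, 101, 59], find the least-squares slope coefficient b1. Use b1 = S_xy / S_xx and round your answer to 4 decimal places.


First compute the means: xbar = 15.5000, ybar = 82.5000.
Then S_xx = sum((xi - xbar)^2) = 51.0000.
S_xy = sum((xi - xbar)(yi - ybar)) = 257.0000.
b1 = S_xy / S_xx = 257.0000 / 51.0000 = 5.0392.

5.0392


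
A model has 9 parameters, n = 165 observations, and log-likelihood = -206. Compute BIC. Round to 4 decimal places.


k * ln(n) = 9 * ln(165) = 9 * 5.105945 = 45.953505.
-2 * loglik = -2 * (-206) = 412.
BIC = 45.953505 + 412 = 457.953505, which rounds to 457.9535.

457.9535


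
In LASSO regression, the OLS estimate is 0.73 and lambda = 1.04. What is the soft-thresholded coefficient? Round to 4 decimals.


Check: |0.73| = 0.73 vs lambda = 1.04.
Since |beta| <= lambda, the coefficient is set to 0.
Soft-thresholded coefficient = 0.0000.

0.0000


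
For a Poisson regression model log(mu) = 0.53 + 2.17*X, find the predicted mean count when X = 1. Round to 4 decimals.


eta = 0.53 + 2.17 * 1 = 2.7000.
mu = exp(2.7000) = 14.8797.

14.8797


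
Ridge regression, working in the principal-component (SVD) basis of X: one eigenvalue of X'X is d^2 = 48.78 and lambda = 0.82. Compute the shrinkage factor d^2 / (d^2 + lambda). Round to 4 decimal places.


d^2 + lambda = 48.78 + 0.82 = 49.6000.
Shrinkage factor = 48.78/49.6000 = 0.9835.

0.9835


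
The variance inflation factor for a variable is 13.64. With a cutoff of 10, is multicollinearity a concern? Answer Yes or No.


Compare VIF = 13.64 to the threshold of 10.
13.64 >= 10, so the answer is Yes.

Yes


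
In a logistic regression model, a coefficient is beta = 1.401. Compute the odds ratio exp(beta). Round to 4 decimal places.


The odds ratio is computed as:
OR = e^(1.401) = 4.0593.

4.0593


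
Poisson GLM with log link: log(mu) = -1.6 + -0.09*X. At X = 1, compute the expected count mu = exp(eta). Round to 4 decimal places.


Compute eta = -1.6 + -0.09 * 1 = -1.6900.
Apply inverse link: mu = e^-1.6900 = 0.1845.

0.1845


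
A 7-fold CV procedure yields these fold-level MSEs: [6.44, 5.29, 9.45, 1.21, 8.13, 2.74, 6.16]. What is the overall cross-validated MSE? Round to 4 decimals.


Total MSE across folds = 39.4200.
CV-MSE = 39.4200/7 = 5.6314.

5.6314


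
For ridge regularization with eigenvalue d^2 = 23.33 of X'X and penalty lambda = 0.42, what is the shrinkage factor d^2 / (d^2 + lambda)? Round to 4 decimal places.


Denominator = d^2 + lambda = 23.33 + 0.42 = 23.7500.
Shrinkage = 23.33 / 23.7500 = 0.9823.

0.9823


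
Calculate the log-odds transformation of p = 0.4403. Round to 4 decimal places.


Compute the odds: 0.4403/0.5597 = 0.7867.
Take the natural log: ln(0.7867) = -0.2399.

-0.2399


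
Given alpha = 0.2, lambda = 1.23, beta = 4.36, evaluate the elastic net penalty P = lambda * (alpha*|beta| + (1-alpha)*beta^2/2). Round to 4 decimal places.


alpha * |beta| = 0.2 * 4.36 = 0.8720.
(1-alpha) * beta^2/2 = 0.8 * 19.0096/2 = 7.6038.
Total = 1.23 * (0.8720 + 7.6038) = 10.4253.

10.4253


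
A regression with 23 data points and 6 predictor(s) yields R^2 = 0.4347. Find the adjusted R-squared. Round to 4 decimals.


Using the formula:
(1 - 0.4347) = 0.5653.
Multiply by 22/16: 0.5653 * 22 = 12.4366, then 12.4366 / 16 = 0.7773.
Adj R^2 = 1 - 0.7773 = 0.2227.

0.2227


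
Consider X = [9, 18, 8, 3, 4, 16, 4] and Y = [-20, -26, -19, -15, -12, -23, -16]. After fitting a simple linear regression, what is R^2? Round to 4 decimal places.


After computing the OLS fit (b0=-11.9868, b1=-0.7596):
SSres = 14.3195, SStot = 139.4286.
R^2 = 1 - 14.3195/139.4286 = 0.8973.

0.8973


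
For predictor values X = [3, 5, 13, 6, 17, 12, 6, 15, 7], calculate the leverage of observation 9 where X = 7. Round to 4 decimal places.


n = 9, xbar = 9.3333.
SXX = sum((xi - xbar)^2) = 198.0000.
h = 1/9 + (7 - 9.3333)^2 / 198.0000 = 0.1386.

0.1386


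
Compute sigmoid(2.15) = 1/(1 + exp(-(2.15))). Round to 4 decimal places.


Compute exp(-2.1500) = 0.1165.
Sigmoid = 1 / (1 + 0.1165) = 1 / 1.1165 = 0.8957.

0.8957


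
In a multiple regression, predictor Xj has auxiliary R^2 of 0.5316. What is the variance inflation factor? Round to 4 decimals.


VIF = 1 / (1 - 0.5316).
= 1 / 0.4684 = 2.1349.

2.1349


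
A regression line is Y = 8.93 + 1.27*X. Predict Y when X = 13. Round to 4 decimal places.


Predicted value:
Y = 8.93 + (1.27)(13) = 8.93 + 16.5100 = 25.4400.

25.4400


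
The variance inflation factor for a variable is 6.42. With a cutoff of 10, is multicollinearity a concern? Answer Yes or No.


Check: VIF = 6.42 vs threshold = 10.
Since 6.42 < 10, the answer is No.

No


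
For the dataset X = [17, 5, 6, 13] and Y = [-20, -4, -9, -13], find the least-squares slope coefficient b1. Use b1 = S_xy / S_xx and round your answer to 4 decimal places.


The sample means are xbar = 10.2500 and ybar = -11.5000.
Compute S_xx = 98.7500 and S_xy = -111.5000.
Slope b1 = S_xy / S_xx = -111.5000 / 98.7500 = -1.1291.

-1.1291


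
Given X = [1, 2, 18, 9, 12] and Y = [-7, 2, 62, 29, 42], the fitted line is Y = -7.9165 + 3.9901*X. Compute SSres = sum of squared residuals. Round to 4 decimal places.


For each point, residual = actual - predicted.
Residuals: [-3.0736, 1.9363, -1.9053, 1.0056, 2.0353].
Sum of squared residuals = 21.9801.

21.9801


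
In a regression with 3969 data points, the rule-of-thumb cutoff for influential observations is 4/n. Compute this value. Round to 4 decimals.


The threshold is 4/n.
4/3969 = 0.0010.

0.0010


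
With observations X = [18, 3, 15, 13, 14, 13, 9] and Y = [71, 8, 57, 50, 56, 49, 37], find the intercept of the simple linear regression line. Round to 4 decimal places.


The slope is b1 = 4.1045.
Sample means are xbar = 12.1429 and ybar = 46.8571.
Intercept: b0 = 46.8571 - (4.1045)(12.1429) = -2.9828.

-2.9828


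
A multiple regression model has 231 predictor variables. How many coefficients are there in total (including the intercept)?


Each predictor gets one coefficient, plus one intercept.
Total parameters = 231 + 1 = 232.

232


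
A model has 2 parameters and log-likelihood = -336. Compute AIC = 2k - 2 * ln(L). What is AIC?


AIC = 2k - 2*loglik = 2(2) - 2(-336).
= 4 + 672 = 676.

676


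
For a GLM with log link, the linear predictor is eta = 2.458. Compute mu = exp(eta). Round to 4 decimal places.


The inverse log link gives:
mu = exp(2.458) = 11.6814.

11.6814


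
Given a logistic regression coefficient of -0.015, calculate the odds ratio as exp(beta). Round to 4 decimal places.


exp(-0.015) = 0.9851.
So the odds ratio is 0.9851.

0.9851


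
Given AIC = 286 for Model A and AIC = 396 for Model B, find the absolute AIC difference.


Absolute difference = |286 - 396| = 110.
The model with lower AIC (A) is preferred.

110


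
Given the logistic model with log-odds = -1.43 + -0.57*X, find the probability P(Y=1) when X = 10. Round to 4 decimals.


z = -1.43 + -0.57 * 10 = -7.1300.
Sigmoid: P = 1 / (1 + exp(7.1300)) = 0.0008.

0.0008


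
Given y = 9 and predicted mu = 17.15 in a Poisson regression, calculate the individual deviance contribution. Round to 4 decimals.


First: ln(9/17.15) = -0.644774.
Then: 9 * -0.644774 = -5.802966.
y - mu = 9 - 17.15 = -8.15.
D = 2(-5.802966 - -8.15) = 4.694068, which rounds to 4.6941.

4.6941


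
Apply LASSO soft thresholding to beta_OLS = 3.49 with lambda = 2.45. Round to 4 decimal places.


Absolute value: |3.49| = 3.49.
Compare to lambda = 2.45.
Since |beta| > lambda, coefficient = sign(beta)*(|beta| - lambda) = 1.0400.

1.0400


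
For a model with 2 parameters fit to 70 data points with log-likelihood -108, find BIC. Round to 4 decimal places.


ln(70) = 4.248495.
k * ln(n) = 2 * 4.248495 = 8.496990.
-2L = 216.
BIC = 8.496990 + 216 = 224.496990, which rounds to 224.4970.

224.4970


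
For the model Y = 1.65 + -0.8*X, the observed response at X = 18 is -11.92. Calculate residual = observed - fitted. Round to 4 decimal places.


Compute yhat = 1.65 + (-0.8)(18) = -12.7500.
Residual = actual - predicted = -11.92 - -12.7500 = 0.8300.

0.8300


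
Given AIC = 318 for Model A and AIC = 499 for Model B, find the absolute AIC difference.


|AIC_A - AIC_B| = |318 - 499| = 181.
Model A is preferred (lower AIC).

181


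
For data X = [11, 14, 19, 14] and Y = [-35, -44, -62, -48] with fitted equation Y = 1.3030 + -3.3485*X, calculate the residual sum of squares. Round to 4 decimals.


Compute predicted values, then residuals = yi - yhat_i.
Residuals: [0.5305, 1.5760, 0.3185, -2.4240].
SSres = sum(residual^2) = 8.7424.

8.7424


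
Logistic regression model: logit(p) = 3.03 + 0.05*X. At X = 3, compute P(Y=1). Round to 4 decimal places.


Compute z = 3.03 + (0.05)(3) = 3.1800.
exp(-z) = 0.0416.
P = 1/(1 + 0.0416) = 0.9601.

0.9601


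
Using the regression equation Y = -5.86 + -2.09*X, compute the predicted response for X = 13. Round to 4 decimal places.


Plug X = 13 into Y = -5.86 + -2.09*X:
Y = -5.86 + -27.1700 = -33.0300.

-33.0300


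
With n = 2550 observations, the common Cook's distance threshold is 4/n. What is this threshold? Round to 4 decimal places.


Cook's distance cutoff = 4/n = 4/2550.
= 0.0016.

0.0016


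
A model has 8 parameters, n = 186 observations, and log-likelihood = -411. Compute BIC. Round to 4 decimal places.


k * ln(n) = 8 * ln(186) = 8 * 5.225747 = 41.805976.
-2 * loglik = -2 * (-411) = 822.
BIC = 41.805976 + 822 = 863.805976, which rounds to 863.8060.

863.8060


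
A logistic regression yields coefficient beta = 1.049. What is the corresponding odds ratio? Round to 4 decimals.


exp(1.049) = 2.8548.
So the odds ratio is 2.8548.

2.8548


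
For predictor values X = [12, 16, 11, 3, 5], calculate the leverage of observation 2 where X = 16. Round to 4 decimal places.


Mean of X: xbar = 9.4000.
SXX = 113.2000.
For X = 16: h = 1/5 + (16 - 9.4000)^2/113.2000 = 0.5848.

0.5848


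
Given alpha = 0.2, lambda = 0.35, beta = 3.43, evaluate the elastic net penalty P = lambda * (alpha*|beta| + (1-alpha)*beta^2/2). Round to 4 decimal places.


L1 component = 0.2 * |3.43| = 0.6860.
L2 component = 0.8 * 3.43^2 / 2 = 4.7060.
Penalty = 0.35 * (0.6860 + 4.7060) = 0.35 * 5.3920 = 1.8872.

1.8872


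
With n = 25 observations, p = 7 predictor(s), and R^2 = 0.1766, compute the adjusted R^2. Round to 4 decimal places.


Adjusted R^2 = 1 - (1 - R^2) * (n-1)/(n-p-1).
(1 - R^2) = 0.8234.
(n-1)/(n-p-1) = 24/17.
(1 - R^2) * (n-1) = 0.8234 * 24 = 19.7616.
Divide by (n-p-1): 19.7616 / 17 = 1.1624.
Adj R^2 = 1 - 1.1624 = -0.1624.

-0.1624


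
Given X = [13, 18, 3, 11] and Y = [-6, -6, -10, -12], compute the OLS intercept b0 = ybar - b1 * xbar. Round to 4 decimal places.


First find the slope: b1 = 0.2955.
Means: xbar = 11.2500, ybar = -8.5000.
b0 = ybar - b1 * xbar = -8.5000 - 0.2955 * 11.2500 = -11.8244.

-11.8244


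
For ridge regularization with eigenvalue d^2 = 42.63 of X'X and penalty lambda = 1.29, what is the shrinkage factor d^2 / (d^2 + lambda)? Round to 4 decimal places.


d^2 + lambda = 42.63 + 1.29 = 43.9200.
Shrinkage factor = 42.63/43.9200 = 0.9706.

0.9706


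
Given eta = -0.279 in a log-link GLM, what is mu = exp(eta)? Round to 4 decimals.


mu = exp(eta) = exp(-0.279).
= 0.7565.

0.7565


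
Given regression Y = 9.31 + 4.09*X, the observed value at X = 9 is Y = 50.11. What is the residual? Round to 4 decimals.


Fitted value at X = 9 is yhat = 9.31 + 4.09*9 = 46.1200.
Residual = 50.11 - 46.1200 = 3.9900.

3.9900


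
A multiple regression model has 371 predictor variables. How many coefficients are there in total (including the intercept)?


Each predictor gets one coefficient, plus one intercept.
Total parameters = 371 + 1 = 372.

372


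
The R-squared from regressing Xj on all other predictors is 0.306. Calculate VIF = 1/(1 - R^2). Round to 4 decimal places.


Denominator: 1 - 0.306 = 0.694.
VIF = 1 / 0.694 = 1.4409.

1.4409


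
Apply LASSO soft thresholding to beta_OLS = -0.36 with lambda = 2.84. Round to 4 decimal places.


Check: |-0.36| = 0.36 vs lambda = 2.84.
Since |beta| <= lambda, the coefficient is set to 0.
Soft-thresholded coefficient = 0.0000.

0.0000


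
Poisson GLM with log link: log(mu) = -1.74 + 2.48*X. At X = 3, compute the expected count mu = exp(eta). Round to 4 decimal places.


Compute eta = -1.74 + 2.48 * 3 = 5.7000.
Apply inverse link: mu = e^5.7000 = 298.8674.

298.8674


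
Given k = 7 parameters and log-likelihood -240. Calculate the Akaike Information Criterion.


AIC = 2k - 2*loglik = 2(7) - 2(-240).
= 14 + 480 = 494.

494


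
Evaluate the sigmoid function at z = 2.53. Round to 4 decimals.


First, exp(-2.5300) = 0.0797.
Then sigma(z) = 1/(1 + 0.0797) = 0.9262.

0.9262


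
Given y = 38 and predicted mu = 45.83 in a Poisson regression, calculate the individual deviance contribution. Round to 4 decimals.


First: ln(38/45.83) = -0.187353.
Then: 38 * -0.187353 = -7.119414.
y - mu = 38 - 45.83 = -7.83.
D = 2(-7.119414 - -7.83) = 1.421172, which rounds to 1.4212.

1.4212


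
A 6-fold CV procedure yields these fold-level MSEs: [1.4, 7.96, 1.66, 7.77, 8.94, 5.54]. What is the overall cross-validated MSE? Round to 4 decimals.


Add all fold MSEs: 33.2700.
Divide by k = 6: 33.2700/6 = 5.5450.

5.5450


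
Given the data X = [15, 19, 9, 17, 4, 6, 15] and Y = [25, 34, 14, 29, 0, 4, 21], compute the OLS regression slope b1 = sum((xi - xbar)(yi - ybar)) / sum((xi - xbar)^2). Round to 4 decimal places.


The sample means are xbar = 12.1429 and ybar = 18.1429.
Compute S_xx = 200.8571 and S_xy = 436.8571.
Slope b1 = S_xy / S_xx = 436.8571 / 200.8571 = 2.1750.

2.1750


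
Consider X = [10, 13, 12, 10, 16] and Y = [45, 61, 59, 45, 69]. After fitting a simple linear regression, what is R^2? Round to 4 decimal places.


After computing the OLS fit (b0=6.0161, b1=4.0806):
SSres = 31.8387, SStot = 444.8000.
R^2 = 1 - 31.8387/444.8000 = 0.9284.

0.9284


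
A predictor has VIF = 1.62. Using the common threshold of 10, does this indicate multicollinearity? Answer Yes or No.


Check: VIF = 1.62 vs threshold = 10.
Since 1.62 < 10, the answer is No.

No


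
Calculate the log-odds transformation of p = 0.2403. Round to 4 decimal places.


The odds are p/(1-p) = 0.2403 / 0.7597 = 0.3163.
logit(p) = ln(0.3163) = -1.1510.

-1.1510


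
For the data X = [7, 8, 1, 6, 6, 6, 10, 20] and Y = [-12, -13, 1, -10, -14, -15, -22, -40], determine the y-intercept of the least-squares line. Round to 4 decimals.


First find the slope: b1 = -2.1000.
Means: xbar = 8.0000, ybar = -15.6250.
b0 = ybar - b1 * xbar = -15.6250 - -2.1000 * 8.0000 = 1.1750.

1.1750


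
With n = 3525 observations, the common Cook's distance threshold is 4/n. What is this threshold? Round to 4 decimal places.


The threshold is 4/n.
4/3525 = 0.0011.

0.0011


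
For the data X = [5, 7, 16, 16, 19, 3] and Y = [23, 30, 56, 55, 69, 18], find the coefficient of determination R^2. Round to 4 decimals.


After computing the OLS fit (b0=8.1159, b1=3.0652):
SSres = 13.8551, SStot = 2174.8333.
R^2 = 1 - 13.8551/2174.8333 = 0.9936.

0.9936


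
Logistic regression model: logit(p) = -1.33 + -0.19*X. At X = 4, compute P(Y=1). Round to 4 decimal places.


z = -1.33 + -0.19 * 4 = -2.0900.
Sigmoid: P = 1 / (1 + exp(2.0900)) = 0.1101.

0.1101


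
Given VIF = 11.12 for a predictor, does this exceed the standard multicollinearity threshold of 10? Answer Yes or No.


Compare VIF = 11.12 to the threshold of 10.
11.12 >= 10, so the answer is Yes.

Yes


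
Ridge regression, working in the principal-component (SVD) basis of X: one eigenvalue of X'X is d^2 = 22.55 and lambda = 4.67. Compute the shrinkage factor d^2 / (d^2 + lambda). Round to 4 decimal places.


Denominator = d^2 + lambda = 22.55 + 4.67 = 27.2200.
Shrinkage = 22.55 / 27.2200 = 0.8284.

0.8284


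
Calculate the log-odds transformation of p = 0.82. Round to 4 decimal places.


Compute the odds: 0.82/0.18 = 4.5556.
Take the natural log: ln(4.5556) = 1.5163.

1.5163


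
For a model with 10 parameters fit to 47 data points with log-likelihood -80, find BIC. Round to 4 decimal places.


ln(47) = 3.850148.
k * ln(n) = 10 * 3.850148 = 38.501480.
-2L = 160.
BIC = 38.501480 + 160 = 198.501480, which rounds to 198.5015.

198.5015


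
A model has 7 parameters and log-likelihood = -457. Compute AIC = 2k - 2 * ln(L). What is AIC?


AIC = 2k - 2*loglik = 2(7) - 2(-457).
= 14 + 914 = 928.

928


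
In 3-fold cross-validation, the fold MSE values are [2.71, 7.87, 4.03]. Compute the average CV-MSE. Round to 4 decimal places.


Total MSE across folds = 14.6100.
CV-MSE = 14.6100/3 = 4.8700.

4.8700


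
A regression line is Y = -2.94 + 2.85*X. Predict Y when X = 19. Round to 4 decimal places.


Predicted value:
Y = -2.94 + (2.85)(19) = -2.94 + 54.1500 = 51.2100.

51.2100


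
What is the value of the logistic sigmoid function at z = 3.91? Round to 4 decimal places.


exp(-3.9100) = 0.0200.
1 + exp(-z) = 1.0200.
sigmoid = 1/1.0200 = 0.9804.

0.9804


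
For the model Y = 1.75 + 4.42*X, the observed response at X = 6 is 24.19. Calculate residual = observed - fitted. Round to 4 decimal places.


Compute yhat = 1.75 + (4.42)(6) = 28.2700.
Residual = actual - predicted = 24.19 - 28.2700 = -4.0800.

-4.0800


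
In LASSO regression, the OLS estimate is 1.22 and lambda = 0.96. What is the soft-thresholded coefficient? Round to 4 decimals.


Check: |1.22| = 1.22 vs lambda = 0.96.
Since |beta| > lambda, coefficient = sign(beta)*(|beta| - lambda) = 0.2600.
Soft-thresholded coefficient = 0.2600.

0.2600


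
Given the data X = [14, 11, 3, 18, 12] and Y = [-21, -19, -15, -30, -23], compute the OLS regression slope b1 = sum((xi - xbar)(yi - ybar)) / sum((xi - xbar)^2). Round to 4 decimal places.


First compute the means: xbar = 11.6000, ybar = -21.6000.
Then S_xx = sum((xi - xbar)^2) = 121.2000.
S_xy = sum((xi - xbar)(yi - ybar)) = -111.2000.
b1 = S_xy / S_xx = -111.2000 / 121.2000 = -0.9175.

-0.9175


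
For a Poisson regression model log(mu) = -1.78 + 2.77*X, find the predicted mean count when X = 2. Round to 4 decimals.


eta = -1.78 + 2.77 * 2 = 3.7600.
mu = exp(3.7600) = 42.9484.

42.9484


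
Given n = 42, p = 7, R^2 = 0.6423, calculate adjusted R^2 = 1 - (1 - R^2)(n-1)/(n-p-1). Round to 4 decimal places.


Adjusted R^2 = 1 - (1 - R^2) * (n-1)/(n-p-1).
(1 - R^2) = 0.3577.
(n-1)/(n-p-1) = 41/34.
(1 - R^2) * (n-1) = 0.3577 * 41 = 14.6657.
Divide by (n-p-1): 14.6657 / 34 = 0.4313.
Adj R^2 = 1 - 0.4313 = 0.5687.

0.5687


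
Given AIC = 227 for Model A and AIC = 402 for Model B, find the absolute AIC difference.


Compute |227 - 402| = 175.
Model A has the smaller AIC.

175


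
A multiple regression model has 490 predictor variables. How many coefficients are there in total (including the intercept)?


Including the intercept, the model has 490 predictor coefficients + 1 intercept.
Total = 491.

491


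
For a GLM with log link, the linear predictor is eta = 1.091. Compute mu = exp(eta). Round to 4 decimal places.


mu = exp(eta) = exp(1.091).
= 2.9772.

2.9772


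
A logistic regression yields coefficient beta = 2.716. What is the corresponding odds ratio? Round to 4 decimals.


exp(2.716) = 15.1197.
So the odds ratio is 15.1197.

15.1197


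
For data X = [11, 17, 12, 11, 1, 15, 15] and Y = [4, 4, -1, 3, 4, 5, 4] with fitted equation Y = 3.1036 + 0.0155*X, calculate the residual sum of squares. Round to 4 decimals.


For each point, residual = actual - predicted.
Residuals: [0.7259, 0.6329, -4.2896, -0.2741, 0.8809, 1.6639, 0.6639].
Sum of squared residuals = 23.3886.

23.3886


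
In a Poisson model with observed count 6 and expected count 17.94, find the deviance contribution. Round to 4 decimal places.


y/mu = 6/17.94 = 0.334448 (approx.), and ln(6/17.94) = -1.095273.
y * ln(y/mu) = 6 * -1.095273 = -6.571638.
y - mu = -11.94.
D = 2 * (-6.571638 - -11.94) = 10.736724, which rounds to 10.7367.

10.7367


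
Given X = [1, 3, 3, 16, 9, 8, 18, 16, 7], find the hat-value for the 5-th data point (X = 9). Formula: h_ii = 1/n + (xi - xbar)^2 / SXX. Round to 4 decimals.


n = 9, xbar = 9.0000.
SXX = sum((xi - xbar)^2) = 320.0000.
h = 1/9 + (9 - 9.0000)^2 / 320.0000 = 0.1111.

0.1111


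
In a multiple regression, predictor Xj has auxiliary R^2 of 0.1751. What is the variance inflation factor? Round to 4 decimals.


VIF = 1 / (1 - 0.1751).
= 1 / 0.8249 = 1.2123.

1.2123


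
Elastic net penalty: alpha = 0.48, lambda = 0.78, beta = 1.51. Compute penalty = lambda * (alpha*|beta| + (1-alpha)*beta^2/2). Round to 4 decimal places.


alpha * |beta| = 0.48 * 1.51 = 0.7248.
(1-alpha) * beta^2/2 = 0.52 * 2.2801/2 = 0.5928.
Total = 0.78 * (0.7248 + 0.5928) = 1.0277.

1.0277


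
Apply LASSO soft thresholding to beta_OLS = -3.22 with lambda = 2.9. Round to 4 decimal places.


Check: |-3.22| = 3.22 vs lambda = 2.9.
Since |beta| > lambda, coefficient = sign(beta)*(|beta| - lambda) = -0.3200.
Soft-thresholded coefficient = -0.3200.

-0.3200


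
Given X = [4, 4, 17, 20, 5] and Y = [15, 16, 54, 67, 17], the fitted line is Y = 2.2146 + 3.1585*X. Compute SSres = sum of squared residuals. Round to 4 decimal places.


For each point, residual = actual - predicted.
Residuals: [0.1514, 1.1514, -1.9091, 1.6154, -1.0071].
Sum of squared residuals = 8.6171.

8.6171


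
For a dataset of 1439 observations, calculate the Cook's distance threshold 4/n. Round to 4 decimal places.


Cook's distance cutoff = 4/n = 4/1439.
= 0.0028.

0.0028


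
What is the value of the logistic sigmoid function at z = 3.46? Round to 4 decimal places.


exp(-3.4600) = 0.0314.
1 + exp(-z) = 1.0314.
sigmoid = 1/1.0314 = 0.9695.

0.9695


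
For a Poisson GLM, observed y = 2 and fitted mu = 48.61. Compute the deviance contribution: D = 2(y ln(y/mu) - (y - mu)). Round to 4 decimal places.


First: ln(2/48.61) = -3.190682.
Then: 2 * -3.190682 = -6.381364.
y - mu = 2 - 48.61 = -46.61.
D = 2(-6.381364 - -46.61) = 80.457272, which rounds to 80.4573.

80.4573


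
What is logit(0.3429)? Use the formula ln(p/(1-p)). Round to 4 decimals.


1 - p = 0.6571.
p/(1-p) = 0.5218.
logit = ln(0.5218) = -0.6504.

-0.6504


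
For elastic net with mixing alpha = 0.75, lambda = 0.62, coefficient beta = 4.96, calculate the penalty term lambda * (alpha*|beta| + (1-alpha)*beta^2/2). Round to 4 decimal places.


Compute:
L1 = 0.75 * 4.96 = 3.7200.
L2 = 0.25 * 4.96^2 / 2 = 3.0752.
Penalty = 0.62 * (3.7200 + 3.0752) = 4.2130.

4.2130


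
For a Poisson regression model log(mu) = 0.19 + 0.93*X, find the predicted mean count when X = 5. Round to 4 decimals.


Compute eta = 0.19 + 0.93 * 5 = 4.8400.
Apply inverse link: mu = e^4.8400 = 126.4694.

126.4694


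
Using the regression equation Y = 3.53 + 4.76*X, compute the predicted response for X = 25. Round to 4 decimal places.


Plug X = 25 into Y = 3.53 + 4.76*X:
Y = 3.53 + 119.0000 = 122.5300.

122.5300


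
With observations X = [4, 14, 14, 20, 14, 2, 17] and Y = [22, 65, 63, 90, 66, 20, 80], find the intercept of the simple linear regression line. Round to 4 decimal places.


First find the slope: b1 = 4.0550.
Means: xbar = 12.1429, ybar = 58.0000.
b0 = ybar - b1 * xbar = 58.0000 - 4.0550 * 12.1429 = 8.7605.

8.7605


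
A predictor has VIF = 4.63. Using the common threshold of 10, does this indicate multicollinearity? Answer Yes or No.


Check: VIF = 4.63 vs threshold = 10.
Since 4.63 < 10, the answer is No.

No


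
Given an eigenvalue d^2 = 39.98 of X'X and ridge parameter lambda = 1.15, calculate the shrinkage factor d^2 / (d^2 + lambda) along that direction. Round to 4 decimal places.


Denominator = d^2 + lambda = 39.98 + 1.15 = 41.1300.
Shrinkage = 39.98 / 41.1300 = 0.9720.

0.9720


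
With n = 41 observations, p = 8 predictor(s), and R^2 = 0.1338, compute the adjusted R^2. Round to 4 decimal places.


Plug in: Adj R^2 = 1 - (1 - 0.1338) * 40/32.
= 1 - 0.8662 * 40/32
= 1 - 34.6480 / 32
= 1 - 1.0828 = -0.0828.

-0.0828


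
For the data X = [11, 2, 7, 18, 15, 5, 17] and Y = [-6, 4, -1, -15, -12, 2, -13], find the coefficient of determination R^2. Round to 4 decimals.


The fitted line is Y = 7.3029 + -1.2283*X.
SSres = 2.6934, SStot = 354.8571.
R^2 = 1 - SSres/SStot = 0.9924.

0.9924


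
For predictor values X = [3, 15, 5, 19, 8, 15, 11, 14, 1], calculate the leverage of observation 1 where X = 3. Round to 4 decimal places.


Compute xbar = 10.1111 with n = 9 observations.
SXX = 306.8889.
Leverage = 1/9 + (3 - 10.1111)^2/306.8889 = 0.2759.

0.2759


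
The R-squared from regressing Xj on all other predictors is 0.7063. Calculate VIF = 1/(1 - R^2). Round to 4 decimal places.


Using VIF = 1/(1 - R^2_j):
1 - 0.7063 = 0.2937.
VIF = 3.4048.

3.4048


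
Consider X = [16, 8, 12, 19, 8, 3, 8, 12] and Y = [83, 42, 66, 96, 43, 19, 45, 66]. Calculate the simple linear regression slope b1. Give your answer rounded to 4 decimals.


The sample means are xbar = 10.7500 and ybar = 57.5000.
Compute S_xx = 181.5000 and S_xy = 888.0000.
Slope b1 = S_xy / S_xx = 888.0000 / 181.5000 = 4.8926.

4.8926


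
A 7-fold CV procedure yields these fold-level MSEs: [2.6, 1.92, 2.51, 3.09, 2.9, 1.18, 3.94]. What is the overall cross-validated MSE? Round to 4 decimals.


Add all fold MSEs: 18.1400.
Divide by k = 7: 18.1400/7 = 2.5914.

2.5914


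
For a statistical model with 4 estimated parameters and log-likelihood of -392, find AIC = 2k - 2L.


AIC = 2*4 - 2*(-392).
= 8 + 784 = 792.

792


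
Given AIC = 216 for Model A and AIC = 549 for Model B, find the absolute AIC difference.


Absolute difference = |216 - 549| = 333.
The model with lower AIC (A) is preferred.

333


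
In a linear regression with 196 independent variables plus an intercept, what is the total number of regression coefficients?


Including the intercept, the model has 196 predictor coefficients + 1 intercept.
Total = 197.

197


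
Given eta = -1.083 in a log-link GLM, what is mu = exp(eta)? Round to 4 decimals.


Apply the inverse link:
mu = e^-1.083 = 0.3386.

0.3386


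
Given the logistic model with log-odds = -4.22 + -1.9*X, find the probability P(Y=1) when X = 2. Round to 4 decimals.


Linear predictor: z = -4.22 + -1.9 * 2 = -8.0200.
P = 1/(1 + exp(8.0200)) = 1/(1 + 3041.1773) = 0.0003.

0.0003


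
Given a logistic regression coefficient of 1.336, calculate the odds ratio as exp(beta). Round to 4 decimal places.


The odds ratio is computed as:
OR = e^(1.336) = 3.8038.

3.8038


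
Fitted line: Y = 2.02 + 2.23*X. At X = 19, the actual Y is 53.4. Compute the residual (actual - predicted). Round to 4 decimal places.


Predicted = 2.02 + 2.23 * 19 = 44.3900.
Residual = 53.4 - 44.3900 = 9.0100.

9.0100


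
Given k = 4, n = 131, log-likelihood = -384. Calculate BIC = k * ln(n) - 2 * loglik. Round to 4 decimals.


ln(131) = 4.875197.
k * ln(n) = 4 * 4.875197 = 19.500788.
-2L = 768.
BIC = 19.500788 + 768 = 787.500788, which rounds to 787.5008.

787.5008


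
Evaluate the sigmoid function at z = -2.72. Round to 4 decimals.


Compute exp(2.7200) = 15.1803.
Sigmoid = 1 / (1 + 15.1803) = 1 / 16.1803 = 0.0618.

0.0618


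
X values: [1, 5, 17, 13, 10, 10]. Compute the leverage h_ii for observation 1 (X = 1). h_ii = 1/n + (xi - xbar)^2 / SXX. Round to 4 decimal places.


Mean of X: xbar = 9.3333.
SXX = 161.3333.
For X = 1: h = 1/6 + (1 - 9.3333)^2/161.3333 = 0.5971.

0.5971


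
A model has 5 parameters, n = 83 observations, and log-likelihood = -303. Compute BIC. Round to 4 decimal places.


Compute k*ln(n) = 5*ln(83) = 5*4.418841 = 22.094205.
Then -2*loglik = 606.
BIC = 22.094205 + 606 = 628.094205, which rounds to 628.0942.

628.0942


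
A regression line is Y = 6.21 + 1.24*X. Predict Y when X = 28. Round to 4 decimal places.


Substitute X = 28 into the equation:
Y = 6.21 + 1.24 * 28 = 6.21 + 34.7200 = 40.9300.

40.9300


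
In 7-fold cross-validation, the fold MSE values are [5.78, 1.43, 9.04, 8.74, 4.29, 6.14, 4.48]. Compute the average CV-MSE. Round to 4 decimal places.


Sum of fold MSEs = 39.9000.
Average = 39.9000 / 7 = 5.7000.

5.7000


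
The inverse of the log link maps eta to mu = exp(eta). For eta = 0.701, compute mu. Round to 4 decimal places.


mu = exp(eta) = exp(0.701).
= 2.0158.

2.0158


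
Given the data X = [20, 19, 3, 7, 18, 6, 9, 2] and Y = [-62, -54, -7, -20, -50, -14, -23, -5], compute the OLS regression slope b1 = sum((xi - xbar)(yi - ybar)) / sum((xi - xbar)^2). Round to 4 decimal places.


Calculate xbar = 10.5000, ybar = -29.3750.
S_xx = 382.0000, S_xy = -1160.5000.
Using b1 = S_xy / S_xx = -1160.5000 / 382.0000, we get b1 = -3.0380.

-3.0380


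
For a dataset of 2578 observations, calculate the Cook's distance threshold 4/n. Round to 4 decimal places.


The threshold is 4/n.
4/2578 = 0.0016.

0.0016


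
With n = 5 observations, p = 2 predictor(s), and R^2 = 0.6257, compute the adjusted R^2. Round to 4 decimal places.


Plug in: Adj R^2 = 1 - (1 - 0.6257) * 4/2.
= 1 - 0.3743 * 4/2
= 1 - 1.4972 / 2
= 1 - 0.7486 = 0.2514.

0.2514


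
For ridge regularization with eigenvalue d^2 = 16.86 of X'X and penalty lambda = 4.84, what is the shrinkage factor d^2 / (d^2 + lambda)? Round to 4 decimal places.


Denominator = d^2 + lambda = 16.86 + 4.84 = 21.7000.
Shrinkage = 16.86 / 21.7000 = 0.7770.

0.7770


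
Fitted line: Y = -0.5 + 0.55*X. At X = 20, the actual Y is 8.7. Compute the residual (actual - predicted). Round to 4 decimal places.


Fitted value at X = 20 is yhat = -0.5 + 0.55*20 = 10.5000.
Residual = 8.7 - 10.5000 = -1.8000.

-1.8000


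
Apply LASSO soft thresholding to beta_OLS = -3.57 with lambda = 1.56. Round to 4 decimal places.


Absolute value: |-3.57| = 3.57.
Compare to lambda = 1.56.
Since |beta| > lambda, coefficient = sign(beta)*(|beta| - lambda) = -2.0100.

-2.0100


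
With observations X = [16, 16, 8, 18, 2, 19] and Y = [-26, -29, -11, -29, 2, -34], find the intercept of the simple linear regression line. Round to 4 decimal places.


Compute b1 = -2.0452 from the OLS formula.
With xbar = 13.1667 and ybar = -21.1667, the intercept is:
b0 = -21.1667 - -2.0452 * 13.1667 = 5.7620.

5.7620


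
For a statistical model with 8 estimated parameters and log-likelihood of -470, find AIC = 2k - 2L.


Compute:
2k = 2*8 = 16.
-2*loglik = -2*(-470) = 940.
AIC = 16 + 940 = 956.

956


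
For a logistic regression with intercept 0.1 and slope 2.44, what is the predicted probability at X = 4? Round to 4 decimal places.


Linear predictor: z = 0.1 + 2.44 * 4 = 9.8600.
P = 1/(1 + exp(-9.8600)) = 1/(1 + 0.0001) = 0.9999.

0.9999


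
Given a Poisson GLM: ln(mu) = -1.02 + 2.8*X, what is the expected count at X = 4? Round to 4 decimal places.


eta = -1.02 + 2.8 * 4 = 10.1800.
mu = exp(10.1800) = 26370.4673.

26370.4673


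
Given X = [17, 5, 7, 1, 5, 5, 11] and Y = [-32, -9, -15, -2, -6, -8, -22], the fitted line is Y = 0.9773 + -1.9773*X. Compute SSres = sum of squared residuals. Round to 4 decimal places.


For each point, residual = actual - predicted.
Residuals: [0.6368, -0.0908, -2.1362, -1.0000, 2.9092, 0.9092, -1.2270].
Sum of squared residuals = 16.7727.

16.7727


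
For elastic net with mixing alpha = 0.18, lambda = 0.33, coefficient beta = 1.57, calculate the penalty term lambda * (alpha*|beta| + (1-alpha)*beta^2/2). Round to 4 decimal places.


L1 component = 0.18 * |1.57| = 0.2826.
L2 component = 0.82 * 1.57^2 / 2 = 1.0106.
Penalty = 0.33 * (0.2826 + 1.0106) = 0.33 * 1.2932 = 0.4268.

0.4268


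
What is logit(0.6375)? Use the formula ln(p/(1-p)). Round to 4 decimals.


Compute the odds: 0.6375/0.3625 = 1.7586.
Take the natural log: ln(1.7586) = 0.5645.

0.5645


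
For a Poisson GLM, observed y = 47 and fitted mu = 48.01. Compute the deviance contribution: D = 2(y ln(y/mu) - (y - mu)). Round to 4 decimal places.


y/mu = 47/48.01 = 0.978963 (approx.), and ln(47/48.01) = -0.021262.
y * ln(y/mu) = 47 * -0.021262 = -0.999314.
y - mu = -1.01.
D = 2 * (-0.999314 - -1.01) = 0.021372, which rounds to 0.0214.

0.0214


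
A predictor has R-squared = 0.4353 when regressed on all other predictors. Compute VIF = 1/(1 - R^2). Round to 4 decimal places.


VIF = 1 / (1 - 0.4353).
= 1 / 0.5647 = 1.7709.

1.7709


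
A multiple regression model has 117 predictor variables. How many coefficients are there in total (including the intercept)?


Each predictor gets one coefficient, plus one intercept.
Total parameters = 117 + 1 = 118.

118


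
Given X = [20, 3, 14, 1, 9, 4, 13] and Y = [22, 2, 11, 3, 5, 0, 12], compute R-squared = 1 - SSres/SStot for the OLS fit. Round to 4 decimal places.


Fit the OLS line: b0 = -1.7410, b1 = 1.0498.
SSres = 38.7171.
SStot = 354.8571.
R^2 = 1 - 38.7171/354.8571 = 0.8909.

0.8909


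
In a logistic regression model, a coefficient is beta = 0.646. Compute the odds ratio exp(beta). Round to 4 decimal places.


exp(0.646) = 1.9079.
So the odds ratio is 1.9079.

1.9079


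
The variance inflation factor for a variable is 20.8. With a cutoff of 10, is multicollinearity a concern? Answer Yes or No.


The threshold is 10.
VIF = 20.8 is >= 10.
Multicollinearity indication: Yes.

Yes


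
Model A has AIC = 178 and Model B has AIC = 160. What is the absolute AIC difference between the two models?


|AIC_A - AIC_B| = |178 - 160| = 18.
Model B is preferred (lower AIC).

18


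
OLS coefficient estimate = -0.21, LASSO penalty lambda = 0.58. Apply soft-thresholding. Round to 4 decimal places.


Absolute value: |-0.21| = 0.21.
Compare to lambda = 0.58.
Since |beta| <= lambda, the coefficient is set to 0.

0.0000


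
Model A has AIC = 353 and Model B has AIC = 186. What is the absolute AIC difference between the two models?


Absolute difference = |353 - 186| = 167.
The model with lower AIC (B) is preferred.

167


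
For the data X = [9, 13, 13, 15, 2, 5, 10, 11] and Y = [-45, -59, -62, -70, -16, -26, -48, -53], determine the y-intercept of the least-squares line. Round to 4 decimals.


The slope is b1 = -4.1779.
Sample means are xbar = 9.7500 and ybar = -47.3750.
Intercept: b0 = -47.3750 - (-4.1779)(9.7500) = -6.6404.

-6.6404


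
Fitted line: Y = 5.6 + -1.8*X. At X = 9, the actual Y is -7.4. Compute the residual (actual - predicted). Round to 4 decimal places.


Fitted value at X = 9 is yhat = 5.6 + -1.8*9 = -10.6000.
Residual = -7.4 - -10.6000 = 3.2000.

3.2000


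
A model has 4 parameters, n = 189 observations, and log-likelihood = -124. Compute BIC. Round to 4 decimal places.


k * ln(n) = 4 * ln(189) = 4 * 5.241747 = 20.966988.
-2 * loglik = -2 * (-124) = 248.
BIC = 20.966988 + 248 = 268.966988, which rounds to 268.9670.

268.9670


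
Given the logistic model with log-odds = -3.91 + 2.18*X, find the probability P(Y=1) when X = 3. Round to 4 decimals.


Linear predictor: z = -3.91 + 2.18 * 3 = 2.6300.
P = 1/(1 + exp(-2.6300)) = 1/(1 + 0.0721) = 0.9328.

0.9328


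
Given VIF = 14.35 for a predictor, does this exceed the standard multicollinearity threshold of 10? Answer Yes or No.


Compare VIF = 14.35 to the threshold of 10.
14.35 >= 10, so the answer is Yes.

Yes


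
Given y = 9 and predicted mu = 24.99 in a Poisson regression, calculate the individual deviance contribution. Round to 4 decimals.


First: ln(9/24.99) = -1.021251.
Then: 9 * -1.021251 = -9.191259.
y - mu = 9 - 24.99 = -15.99.
D = 2(-9.191259 - -15.99) = 13.597482, which rounds to 13.5975.

13.5975


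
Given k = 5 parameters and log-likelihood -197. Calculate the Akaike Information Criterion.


AIC = 2k - 2*loglik = 2(5) - 2(-197).
= 10 + 394 = 404.

404


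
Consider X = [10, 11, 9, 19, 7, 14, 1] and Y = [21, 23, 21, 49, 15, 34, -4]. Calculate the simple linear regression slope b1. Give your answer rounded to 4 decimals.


First compute the means: xbar = 10.1429, ybar = 22.7143.
Then S_xx = sum((xi - xbar)^2) = 188.8571.
S_xy = sum((xi - xbar)(yi - ybar)) = 547.2857.
b1 = S_xy / S_xx = 547.2857 / 188.8571 = 2.8979.

2.8979


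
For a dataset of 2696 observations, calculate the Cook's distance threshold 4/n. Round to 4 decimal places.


The threshold is 4/n.
4/2696 = 0.0015.

0.0015


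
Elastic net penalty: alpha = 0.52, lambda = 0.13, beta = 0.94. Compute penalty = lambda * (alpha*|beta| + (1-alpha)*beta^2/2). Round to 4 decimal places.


alpha * |beta| = 0.52 * 0.94 = 0.4888.
(1-alpha) * beta^2/2 = 0.48 * 0.8836/2 = 0.2121.
Total = 0.13 * (0.4888 + 0.2121) = 0.0911.

0.0911


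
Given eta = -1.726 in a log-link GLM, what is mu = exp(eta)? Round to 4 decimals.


mu = exp(eta) = exp(-1.726).
= 0.1780.

0.1780


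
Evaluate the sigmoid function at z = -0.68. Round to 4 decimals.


First, exp(0.6800) = 1.9739.
Then sigma(z) = 1/(1 + 1.9739) = 0.3363.

0.3363


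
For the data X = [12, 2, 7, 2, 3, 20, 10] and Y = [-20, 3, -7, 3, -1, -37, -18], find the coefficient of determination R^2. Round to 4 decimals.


Fit the OLS line: b0 = 6.8321, b1 = -2.2290.
SSres = 12.2595.
SStot = 1314.0000.
R^2 = 1 - 12.2595/1314.0000 = 0.9907.

0.9907


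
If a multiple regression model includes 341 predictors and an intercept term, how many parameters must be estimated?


Total coefficients = number of predictors + 1 (for the intercept).
= 341 + 1 = 342.

342


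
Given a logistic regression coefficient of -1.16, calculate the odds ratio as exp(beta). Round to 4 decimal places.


Odds ratio = exp(beta) = exp(-1.16).
= 0.3135.

0.3135
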